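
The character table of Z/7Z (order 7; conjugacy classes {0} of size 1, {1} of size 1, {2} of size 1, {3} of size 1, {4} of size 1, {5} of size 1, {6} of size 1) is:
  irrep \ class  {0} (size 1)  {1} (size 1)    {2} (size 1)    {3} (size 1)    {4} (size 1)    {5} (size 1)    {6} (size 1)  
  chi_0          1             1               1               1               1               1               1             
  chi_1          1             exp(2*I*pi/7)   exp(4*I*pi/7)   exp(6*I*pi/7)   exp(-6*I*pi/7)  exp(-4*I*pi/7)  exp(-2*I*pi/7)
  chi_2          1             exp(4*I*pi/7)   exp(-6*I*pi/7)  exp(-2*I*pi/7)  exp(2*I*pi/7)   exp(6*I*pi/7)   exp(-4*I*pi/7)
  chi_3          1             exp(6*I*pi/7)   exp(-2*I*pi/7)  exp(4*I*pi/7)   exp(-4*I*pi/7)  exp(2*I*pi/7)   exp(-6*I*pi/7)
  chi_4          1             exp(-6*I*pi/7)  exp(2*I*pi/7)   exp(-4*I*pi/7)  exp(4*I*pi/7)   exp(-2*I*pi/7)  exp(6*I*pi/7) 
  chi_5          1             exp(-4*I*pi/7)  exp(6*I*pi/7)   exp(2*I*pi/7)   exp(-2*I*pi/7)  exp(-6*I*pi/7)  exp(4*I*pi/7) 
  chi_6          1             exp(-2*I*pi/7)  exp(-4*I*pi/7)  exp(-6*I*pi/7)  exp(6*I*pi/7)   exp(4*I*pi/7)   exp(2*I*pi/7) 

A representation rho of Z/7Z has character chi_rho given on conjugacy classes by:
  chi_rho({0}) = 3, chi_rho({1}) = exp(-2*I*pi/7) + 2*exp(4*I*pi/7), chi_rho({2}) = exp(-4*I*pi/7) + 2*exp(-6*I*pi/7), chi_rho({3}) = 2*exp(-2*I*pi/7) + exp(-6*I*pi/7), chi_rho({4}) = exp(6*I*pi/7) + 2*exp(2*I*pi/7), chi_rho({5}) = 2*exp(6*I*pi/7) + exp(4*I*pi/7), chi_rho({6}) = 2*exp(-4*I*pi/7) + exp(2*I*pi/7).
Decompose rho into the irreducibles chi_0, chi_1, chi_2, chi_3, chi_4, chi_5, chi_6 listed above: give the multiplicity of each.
Multiplicities: chi_0: 0, chi_1: 0, chi_2: 2, chi_3: 0, chi_4: 0, chi_5: 0, chi_6: 1.

Reasoning: Use <chi_rho, chi> = (1/|G|) sum_C |C| * chi_rho(C) * conj(chi(C)) with |G| = 7 for each irreducible chi in the table:
  <chi_rho, chi_0> = (1/7)[1*(3)*conj(1) + 1*(exp(-2*I*pi/7) + 2*exp(4*I*pi/7))*conj(1) + 1*(exp(-4*I*pi/7) + 2*exp(-6*I*pi/7))*conj(1) + 1*(2*exp(-2*I*pi/7) + exp(-6*I*pi/7))*conj(1) + 1*(exp(6*I*pi/7) + 2*exp(2*I*pi/7))*conj(1) + 1*(2*exp(6*I*pi/7) + exp(4*I*pi/7))*conj(1) + 1*(2*exp(-4*I*pi/7) + exp(2*I*pi/7))*conj(1)]
      = (1/7)[(3) + (exp(-2*I*pi/7) + 2*exp(4*I*pi/7)) + (exp(-4*I*pi/7) + 2*exp(-6*I*pi/7)) + (2*exp(-2*I*pi/7) + exp(-6*I*pi/7)) + (exp(6*I*pi/7) + 2*exp(2*I*pi/7)) + (2*exp(6*I*pi/7) + exp(4*I*pi/7)) + (2*exp(-4*I*pi/7) + exp(2*I*pi/7))] = 0/7 = 0
  <chi_rho, chi_1> = (1/7)[1*(3)*conj(1) + 1*(exp(-2*I*pi/7) + 2*exp(4*I*pi/7))*conj(exp(2*I*pi/7)) + 1*(exp(-4*I*pi/7) + 2*exp(-6*I*pi/7))*conj(exp(4*I*pi/7)) + 1*(2*exp(-2*I*pi/7) + exp(-6*I*pi/7))*conj(exp(6*I*pi/7)) + 1*(exp(6*I*pi/7) + 2*exp(2*I*pi/7))*conj(exp(-6*I*pi/7)) + 1*(2*exp(6*I*pi/7) + exp(4*I*pi/7))*conj(exp(-4*I*pi/7)) + 1*(2*exp(-4*I*pi/7) + exp(2*I*pi/7))*conj(exp(-2*I*pi/7))]
      = (1/7)[(3) + (exp(-4*I*pi/7) + 2*exp(2*I*pi/7)) + (exp(6*I*pi/7) + 2*exp(4*I*pi/7)) + (exp(2*I*pi/7) + 2*exp(6*I*pi/7)) + (2*exp(-6*I*pi/7) + exp(-2*I*pi/7)) + (2*exp(-4*I*pi/7) + exp(-6*I*pi/7)) + (2*exp(-2*I*pi/7) + exp(4*I*pi/7))] = 0/7 = 0
  <chi_rho, chi_2> = (1/7)[1*(3)*conj(1) + 1*(exp(-2*I*pi/7) + 2*exp(4*I*pi/7))*conj(exp(4*I*pi/7)) + 1*(exp(-4*I*pi/7) + 2*exp(-6*I*pi/7))*conj(exp(-6*I*pi/7)) + 1*(2*exp(-2*I*pi/7) + exp(-6*I*pi/7))*conj(exp(-2*I*pi/7)) + 1*(exp(6*I*pi/7) + 2*exp(2*I*pi/7))*conj(exp(2*I*pi/7)) + 1*(2*exp(6*I*pi/7) + exp(4*I*pi/7))*conj(exp(6*I*pi/7)) + 1*(2*exp(-4*I*pi/7) + exp(2*I*pi/7))*conj(exp(-4*I*pi/7))]
      = (1/7)[(3) + (2 + exp(-6*I*pi/7)) + (2 + exp(2*I*pi/7)) + (2 + exp(-4*I*pi/7)) + (2 + exp(4*I*pi/7)) + (2 + exp(-2*I*pi/7)) + (2 + exp(6*I*pi/7))] = 14/7 = 2
  <chi_rho, chi_3> = (1/7)[1*(3)*conj(1) + 1*(exp(-2*I*pi/7) + 2*exp(4*I*pi/7))*conj(exp(6*I*pi/7)) + 1*(exp(-4*I*pi/7) + 2*exp(-6*I*pi/7))*conj(exp(-2*I*pi/7)) + 1*(2*exp(-2*I*pi/7) + exp(-6*I*pi/7))*conj(exp(4*I*pi/7)) + 1*(exp(6*I*pi/7) + 2*exp(2*I*pi/7))*conj(exp(-4*I*pi/7)) + 1*(2*exp(6*I*pi/7) + exp(4*I*pi/7))*conj(exp(2*I*pi/7)) + 1*(2*exp(-4*I*pi/7) + exp(2*I*pi/7))*conj(exp(-6*I*pi/7))]
      = (1/7)[(3) + (2*exp(-2*I*pi/7) + exp(6*I*pi/7)) + (2*exp(-4*I*pi/7) + exp(-2*I*pi/7)) + (2*exp(-6*I*pi/7) + exp(4*I*pi/7)) + (exp(-4*I*pi/7) + 2*exp(6*I*pi/7)) + (exp(2*I*pi/7) + 2*exp(4*I*pi/7)) + (exp(-6*I*pi/7) + 2*exp(2*I*pi/7))] = 0/7 = 0
  <chi_rho, chi_4> = (1/7)[1*(3)*conj(1) + 1*(exp(-2*I*pi/7) + 2*exp(4*I*pi/7))*conj(exp(-6*I*pi/7)) + 1*(exp(-4*I*pi/7) + 2*exp(-6*I*pi/7))*conj(exp(2*I*pi/7)) + 1*(2*exp(-2*I*pi/7) + exp(-6*I*pi/7))*conj(exp(-4*I*pi/7)) + 1*(exp(6*I*pi/7) + 2*exp(2*I*pi/7))*conj(exp(4*I*pi/7)) + 1*(2*exp(6*I*pi/7) + exp(4*I*pi/7))*conj(exp(-2*I*pi/7)) + 1*(2*exp(-4*I*pi/7) + exp(2*I*pi/7))*conj(exp(6*I*pi/7))]
      = (1/7)[(3) + (2*exp(-4*I*pi/7) + exp(4*I*pi/7)) + (exp(-6*I*pi/7) + 2*exp(6*I*pi/7)) + (exp(-2*I*pi/7) + 2*exp(2*I*pi/7)) + (2*exp(-2*I*pi/7) + exp(2*I*pi/7)) + (2*exp(-6*I*pi/7) + exp(6*I*pi/7)) + (exp(-4*I*pi/7) + 2*exp(4*I*pi/7))] = 0/7 = 0
  <chi_rho, chi_5> = (1/7)[1*(3)*conj(1) + 1*(exp(-2*I*pi/7) + 2*exp(4*I*pi/7))*conj(exp(-4*I*pi/7)) + 1*(exp(-4*I*pi/7) + 2*exp(-6*I*pi/7))*conj(exp(6*I*pi/7)) + 1*(2*exp(-2*I*pi/7) + exp(-6*I*pi/7))*conj(exp(2*I*pi/7)) + 1*(exp(6*I*pi/7) + 2*exp(2*I*pi/7))*conj(exp(-2*I*pi/7)) + 1*(2*exp(6*I*pi/7) + exp(4*I*pi/7))*conj(exp(-6*I*pi/7)) + 1*(2*exp(-4*I*pi/7) + exp(2*I*pi/7))*conj(exp(4*I*pi/7))]
      = (1/7)[(3) + (2*exp(-6*I*pi/7) + exp(2*I*pi/7)) + (exp(4*I*pi/7) + 2*exp(2*I*pi/7)) + (2*exp(-4*I*pi/7) + exp(6*I*pi/7)) + (exp(-6*I*pi/7) + 2*exp(4*I*pi/7)) + (2*exp(-2*I*pi/7) + exp(-4*I*pi/7)) + (exp(-2*I*pi/7) + 2*exp(6*I*pi/7))] = 0/7 = 0
  <chi_rho, chi_6> = (1/7)[1*(3)*conj(1) + 1*(exp(-2*I*pi/7) + 2*exp(4*I*pi/7))*conj(exp(-2*I*pi/7)) + 1*(exp(-4*I*pi/7) + 2*exp(-6*I*pi/7))*conj(exp(-4*I*pi/7)) + 1*(2*exp(-2*I*pi/7) + exp(-6*I*pi/7))*conj(exp(-6*I*pi/7)) + 1*(exp(6*I*pi/7) + 2*exp(2*I*pi/7))*conj(exp(6*I*pi/7)) + 1*(2*exp(6*I*pi/7) + exp(4*I*pi/7))*conj(exp(4*I*pi/7)) + 1*(2*exp(-4*I*pi/7) + exp(2*I*pi/7))*conj(exp(2*I*pi/7))]
      = (1/7)[(3) + (1 + 2*exp(6*I*pi/7)) + (1 + 2*exp(-2*I*pi/7)) + (1 + 2*exp(4*I*pi/7)) + (1 + 2*exp(-4*I*pi/7)) + (1 + 2*exp(2*I*pi/7)) + (1 + 2*exp(-6*I*pi/7))] = 7/7 = 1
(Exp terms are combined using exp(i*s)*conj(exp(i*t)) = exp(i*(s-t)), and sums of them are collapsed using the identity that for every m > 1 the m distinct m-th roots of unity sum to 0, e.g. 1 + exp(2*I*pi/3) + exp(-2*I*pi/3) = 0.)
Dimension check: dim(rho) = sum (mult * dim) = 0*1 + 0*1 + 2*1 + 0*1 + 0*1 + 0*1 + 1*1 = 3 = chi_rho(e) = 3.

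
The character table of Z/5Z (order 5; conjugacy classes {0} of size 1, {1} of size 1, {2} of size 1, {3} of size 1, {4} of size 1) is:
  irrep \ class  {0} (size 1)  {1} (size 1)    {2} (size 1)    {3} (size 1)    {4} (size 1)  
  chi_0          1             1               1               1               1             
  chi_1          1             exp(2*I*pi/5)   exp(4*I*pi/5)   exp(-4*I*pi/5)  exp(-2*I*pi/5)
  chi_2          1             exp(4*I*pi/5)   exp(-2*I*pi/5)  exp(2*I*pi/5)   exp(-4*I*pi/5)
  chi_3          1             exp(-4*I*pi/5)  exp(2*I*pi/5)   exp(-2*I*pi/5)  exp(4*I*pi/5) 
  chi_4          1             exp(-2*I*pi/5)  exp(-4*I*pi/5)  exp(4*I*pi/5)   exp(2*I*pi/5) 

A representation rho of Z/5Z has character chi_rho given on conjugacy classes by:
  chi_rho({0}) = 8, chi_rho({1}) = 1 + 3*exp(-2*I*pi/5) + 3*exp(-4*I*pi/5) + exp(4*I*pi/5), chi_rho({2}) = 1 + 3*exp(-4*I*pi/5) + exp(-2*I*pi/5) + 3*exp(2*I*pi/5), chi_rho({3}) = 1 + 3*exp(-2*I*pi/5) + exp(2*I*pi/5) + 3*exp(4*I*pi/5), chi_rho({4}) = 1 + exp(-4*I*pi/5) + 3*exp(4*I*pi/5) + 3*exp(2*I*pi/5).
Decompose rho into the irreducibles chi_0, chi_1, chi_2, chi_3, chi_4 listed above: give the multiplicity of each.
Multiplicities: chi_0: 1, chi_1: 0, chi_2: 1, chi_3: 3, chi_4: 3.

Argument: Use <chi_rho, chi> = (1/|G|) sum_C |C| * chi_rho(C) * conj(chi(C)) with |G| = 5 for each irreducible chi in the table:
  <chi_rho, chi_0> = (1/5)[1*(8)*conj(1) + 1*(1 + 3*exp(-2*I*pi/5) + 3*exp(-4*I*pi/5) + exp(4*I*pi/5))*conj(1) + 1*(1 + 3*exp(-4*I*pi/5) + exp(-2*I*pi/5) + 3*exp(2*I*pi/5))*conj(1) + 1*(1 + 3*exp(-2*I*pi/5) + exp(2*I*pi/5) + 3*exp(4*I*pi/5))*conj(1) + 1*(1 + exp(-4*I*pi/5) + 3*exp(4*I*pi/5) + 3*exp(2*I*pi/5))*conj(1)]
      = (1/5)[(8) + (1 + 3*exp(-2*I*pi/5) + 3*exp(-4*I*pi/5) + exp(4*I*pi/5)) + (1 + 3*exp(-4*I*pi/5) + exp(-2*I*pi/5) + 3*exp(2*I*pi/5)) + (1 + 3*exp(-2*I*pi/5) + exp(2*I*pi/5) + 3*exp(4*I*pi/5)) + (1 + exp(-4*I*pi/5) + 3*exp(4*I*pi/5) + 3*exp(2*I*pi/5))] = 5/5 = 1
  <chi_rho, chi_1> = (1/5)[1*(8)*conj(1) + 1*(1 + 3*exp(-2*I*pi/5) + 3*exp(-4*I*pi/5) + exp(4*I*pi/5))*conj(exp(2*I*pi/5)) + 1*(1 + 3*exp(-4*I*pi/5) + exp(-2*I*pi/5) + 3*exp(2*I*pi/5))*conj(exp(4*I*pi/5)) + 1*(1 + 3*exp(-2*I*pi/5) + exp(2*I*pi/5) + 3*exp(4*I*pi/5))*conj(exp(-4*I*pi/5)) + 1*(1 + exp(-4*I*pi/5) + 3*exp(4*I*pi/5) + 3*exp(2*I*pi/5))*conj(exp(-2*I*pi/5))]
      = (1/5)[(8) + (3*exp(-4*I*pi/5) + exp(-2*I*pi/5) + exp(2*I*pi/5) + 3*exp(4*I*pi/5)) + (3*exp(-2*I*pi/5) + exp(-4*I*pi/5) + exp(4*I*pi/5) + 3*exp(2*I*pi/5)) + (3*exp(-2*I*pi/5) + exp(-4*I*pi/5) + exp(4*I*pi/5) + 3*exp(2*I*pi/5)) + (3*exp(-4*I*pi/5) + exp(-2*I*pi/5) + exp(2*I*pi/5) + 3*exp(4*I*pi/5))] = 0/5 = 0
  <chi_rho, chi_2> = (1/5)[1*(8)*conj(1) + 1*(1 + 3*exp(-2*I*pi/5) + 3*exp(-4*I*pi/5) + exp(4*I*pi/5))*conj(exp(4*I*pi/5)) + 1*(1 + 3*exp(-4*I*pi/5) + exp(-2*I*pi/5) + 3*exp(2*I*pi/5))*conj(exp(-2*I*pi/5)) + 1*(1 + 3*exp(-2*I*pi/5) + exp(2*I*pi/5) + 3*exp(4*I*pi/5))*conj(exp(2*I*pi/5)) + 1*(1 + exp(-4*I*pi/5) + 3*exp(4*I*pi/5) + 3*exp(2*I*pi/5))*conj(exp(-4*I*pi/5))]
      = (1/5)[(8) + (1 + exp(-4*I*pi/5) + 3*exp(4*I*pi/5) + 3*exp(2*I*pi/5)) + (1 + 3*exp(-2*I*pi/5) + exp(2*I*pi/5) + 3*exp(4*I*pi/5)) + (1 + 3*exp(-4*I*pi/5) + exp(-2*I*pi/5) + 3*exp(2*I*pi/5)) + (1 + 3*exp(-2*I*pi/5) + 3*exp(-4*I*pi/5) + exp(4*I*pi/5))] = 5/5 = 1
  <chi_rho, chi_3> = (1/5)[1*(8)*conj(1) + 1*(1 + 3*exp(-2*I*pi/5) + 3*exp(-4*I*pi/5) + exp(4*I*pi/5))*conj(exp(-4*I*pi/5)) + 1*(1 + 3*exp(-4*I*pi/5) + exp(-2*I*pi/5) + 3*exp(2*I*pi/5))*conj(exp(2*I*pi/5)) + 1*(1 + 3*exp(-2*I*pi/5) + exp(2*I*pi/5) + 3*exp(4*I*pi/5))*conj(exp(-2*I*pi/5)) + 1*(1 + exp(-4*I*pi/5) + 3*exp(4*I*pi/5) + 3*exp(2*I*pi/5))*conj(exp(4*I*pi/5))]
      = (1/5)[(8) + (3 + exp(-2*I*pi/5) + exp(4*I*pi/5) + 3*exp(2*I*pi/5)) + (3 + exp(-2*I*pi/5) + exp(-4*I*pi/5) + 3*exp(4*I*pi/5)) + (3 + 3*exp(-4*I*pi/5) + exp(4*I*pi/5) + exp(2*I*pi/5)) + (3 + 3*exp(-2*I*pi/5) + exp(-4*I*pi/5) + exp(2*I*pi/5))] = 15/5 = 3
  <chi_rho, chi_4> = (1/5)[1*(8)*conj(1) + 1*(1 + 3*exp(-2*I*pi/5) + 3*exp(-4*I*pi/5) + exp(4*I*pi/5))*conj(exp(-2*I*pi/5)) + 1*(1 + 3*exp(-4*I*pi/5) + exp(-2*I*pi/5) + 3*exp(2*I*pi/5))*conj(exp(-4*I*pi/5)) + 1*(1 + 3*exp(-2*I*pi/5) + exp(2*I*pi/5) + 3*exp(4*I*pi/5))*conj(exp(4*I*pi/5)) + 1*(1 + exp(-4*I*pi/5) + 3*exp(4*I*pi/5) + 3*exp(2*I*pi/5))*conj(exp(2*I*pi/5))]
      = (1/5)[(8) + (3 + 3*exp(-2*I*pi/5) + exp(-4*I*pi/5) + exp(2*I*pi/5)) + (3 + 3*exp(-4*I*pi/5) + exp(4*I*pi/5) + exp(2*I*pi/5)) + (3 + exp(-2*I*pi/5) + exp(-4*I*pi/5) + 3*exp(4*I*pi/5)) + (3 + exp(-2*I*pi/5) + exp(4*I*pi/5) + 3*exp(2*I*pi/5))] = 15/5 = 3
(Exp terms are combined using exp(i*s)*conj(exp(i*t)) = exp(i*(s-t)), and sums of them are collapsed using the identity that for every m > 1 the m distinct m-th roots of unity sum to 0, e.g. 1 + exp(2*I*pi/3) + exp(-2*I*pi/3) = 0.)
Dimension check: dim(rho) = sum (mult * dim) = 1*1 + 0*1 + 1*1 + 3*1 + 3*1 = 8 = chi_rho(e) = 8.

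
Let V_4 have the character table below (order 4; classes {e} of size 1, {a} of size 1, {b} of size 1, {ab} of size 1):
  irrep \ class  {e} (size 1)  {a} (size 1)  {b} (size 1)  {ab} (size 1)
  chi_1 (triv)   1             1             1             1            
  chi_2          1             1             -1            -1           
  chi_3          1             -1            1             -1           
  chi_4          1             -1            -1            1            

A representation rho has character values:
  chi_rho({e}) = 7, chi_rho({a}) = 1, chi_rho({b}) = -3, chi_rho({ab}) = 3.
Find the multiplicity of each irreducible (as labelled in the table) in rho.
Multiplicities: chi_1: 2, chi_2: 2, chi_3: 0, chi_4: 3.

Explanation: Use <chi_rho, chi> = (1/|G|) sum_C |C| * chi_rho(C) * conj(chi(C)) with |G| = 4 for each irreducible chi in the table:
  <chi_rho, chi_1> = (1/4)[1*(7)*conj(1) + 1*(1)*conj(1) + 1*(-3)*conj(1) + 1*(3)*conj(1)]
      = (1/4)[(7) + (1) + (-3) + (3)] = 8/4 = 2
  <chi_rho, chi_2> = (1/4)[1*(7)*conj(1) + 1*(1)*conj(1) + 1*(-3)*conj(-1) + 1*(3)*conj(-1)]
      = (1/4)[(7) + (1) + (3) + (-3)] = 8/4 = 2
  <chi_rho, chi_3> = (1/4)[1*(7)*conj(1) + 1*(1)*conj(-1) + 1*(-3)*conj(1) + 1*(3)*conj(-1)]
      = (1/4)[(7) + (-1) + (-3) + (-3)] = 0/4 = 0
  <chi_rho, chi_4> = (1/4)[1*(7)*conj(1) + 1*(1)*conj(-1) + 1*(-3)*conj(-1) + 1*(3)*conj(1)]
      = (1/4)[(7) + (-1) + (3) + (3)] = 12/4 = 3
Dimension check: dim(rho) = sum (mult * dim) = 2*1 + 2*1 + 0*1 + 3*1 = 7 = chi_rho(e) = 7.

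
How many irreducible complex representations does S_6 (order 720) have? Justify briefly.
11

Why: The number of irreducible complex representations of a finite group equals its number of conjugacy classes. Conjugacy classes in S_6 correspond to cycle types, i.e. partitions of 6; there are p(6) = 11 of them, so S_6 (order 720) has exactly 11 irreducible complex representations.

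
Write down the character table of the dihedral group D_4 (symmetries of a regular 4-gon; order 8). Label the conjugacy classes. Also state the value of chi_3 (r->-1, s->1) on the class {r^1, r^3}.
Conjugacy classes: {e} of size 1, {r^2} of size 1, {r^1, r^3} of size 2, {s, sr^2, ...} of size 2, {sr, sr^3, ...} of size 2.
Character table:
  irrep \ class              {e} (size 1)  {r^2} (size 1)  {r^1, r^3} (size 2)  {s, sr^2, ...} (size 2)  {sr, sr^3, ...} (size 2)
  chi_1 (triv)               1             1               1                    1                        1                       
  chi_2 (sign: r->1, s->-1)  1             1               1                    -1                       -1                      
  chi_3 (r->-1, s->1)        1             1               -1                   1                        -1                      
  chi_4 (r->-1, s->-1)       1             1               -1                   -1                       1                       
  chi_5 (2d, j=1)            2             -2              0                    0                        0                       

Spot check: chi_3 (r->-1, s->1) on {r^1, r^3} = -1.

Derivation: D_4 has order 2*4 = 8 with 5 conjugacy classes, hence 5 irreducibles. Sum of squared dims 1 + 1 + 1 + 1 + 4 = 8 = |G|. Linear characters come from the abelianisation; the 2-dimensional irreps have character r^k -> 2*cos(2*pi*j*k/4), reflections -> 0.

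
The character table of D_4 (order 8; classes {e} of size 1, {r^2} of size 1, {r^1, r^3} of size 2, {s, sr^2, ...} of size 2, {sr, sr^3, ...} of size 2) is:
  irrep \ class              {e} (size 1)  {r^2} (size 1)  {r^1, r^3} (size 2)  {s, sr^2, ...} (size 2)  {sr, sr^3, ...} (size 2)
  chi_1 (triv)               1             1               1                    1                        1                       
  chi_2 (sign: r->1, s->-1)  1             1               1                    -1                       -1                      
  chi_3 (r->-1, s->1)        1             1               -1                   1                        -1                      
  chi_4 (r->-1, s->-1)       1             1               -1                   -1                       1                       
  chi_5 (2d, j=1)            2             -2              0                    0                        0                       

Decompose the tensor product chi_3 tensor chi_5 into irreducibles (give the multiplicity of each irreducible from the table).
chi_3 tensor chi_5 = chi_5 (all other irreducibles have multiplicity 0).

Details: The character of a tensor product is the pointwise product (chi_3 * chi_5)(C) = chi_3(C) * chi_5(C):
  {e}: (1)*(2), {r^2}: (1)*(-2), {r^1, r^3}: (-1)*(0), {s, sr^2, ...}: (1)*(0), {sr, sr^3, ...}: (-1)*(0)
so (chi_3 * chi_5) takes values
  {e} -> 2, {r^2} -> -2, {r^1, r^3} -> 0, {s, sr^2, ...} -> 0, {sr, sr^3, ...} -> 0.
Now take the inner product of this character with each irreducible chi from the table, <chi_3*chi_5, chi> = (1/8) sum_C |C| (chi_3*chi_5)(C) conj(chi(C)):
  <chi_3*chi_5, chi_1> = (1/8)[1*(2)*conj(1) + 1*(-2)*conj(1) + 2*(0)*conj(1) + 2*(0)*conj(1) + 2*(0)*conj(1)]
      = (1/8)[(2) + (-2) + (0) + (0) + (0)] = 0/8 = 0
  <chi_3*chi_5, chi_2> = (1/8)[1*(2)*conj(1) + 1*(-2)*conj(1) + 2*(0)*conj(1) + 2*(0)*conj(-1) + 2*(0)*conj(-1)]
      = (1/8)[(2) + (-2) + (0) + (0) + (0)] = 0/8 = 0
  <chi_3*chi_5, chi_3> = (1/8)[1*(2)*conj(1) + 1*(-2)*conj(1) + 2*(0)*conj(-1) + 2*(0)*conj(1) + 2*(0)*conj(-1)]
      = (1/8)[(2) + (-2) + (0) + (0) + (0)] = 0/8 = 0
  <chi_3*chi_5, chi_4> = (1/8)[1*(2)*conj(1) + 1*(-2)*conj(1) + 2*(0)*conj(-1) + 2*(0)*conj(-1) + 2*(0)*conj(1)]
      = (1/8)[(2) + (-2) + (0) + (0) + (0)] = 0/8 = 0
  <chi_3*chi_5, chi_5> = (1/8)[1*(2)*conj(2) + 1*(-2)*conj(-2) + 2*(0)*conj(0) + 2*(0)*conj(0) + 2*(0)*conj(0)]
      = (1/8)[(4) + (4) + (0) + (0) + (0)] = 8/8 = 1
Hence the multiplicities are chi_5: 1. Dimension check: dim(chi_3)*dim(chi_5) = 1*2 = 2 and sum (mult * dim) = 1*2 = 2.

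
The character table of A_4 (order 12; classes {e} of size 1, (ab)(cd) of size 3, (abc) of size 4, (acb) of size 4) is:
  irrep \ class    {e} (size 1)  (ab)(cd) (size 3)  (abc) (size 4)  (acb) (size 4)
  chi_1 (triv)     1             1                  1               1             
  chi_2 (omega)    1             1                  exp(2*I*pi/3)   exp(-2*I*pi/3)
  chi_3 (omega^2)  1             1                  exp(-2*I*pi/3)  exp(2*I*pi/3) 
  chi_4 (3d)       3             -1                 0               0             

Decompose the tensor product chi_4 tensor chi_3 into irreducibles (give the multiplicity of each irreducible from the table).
chi_4 tensor chi_3 = chi_4 (all other irreducibles have multiplicity 0).

The character of a tensor product is the pointwise product (chi_4 * chi_3)(C) = chi_4(C) * chi_3(C):
  {e}: (3)*(1), (ab)(cd): (-1)*(1), (abc): (0)*(exp(-2*I*pi/3)), (acb): (0)*(exp(2*I*pi/3))
so (chi_4 * chi_3) takes values
  {e} -> 3, (ab)(cd) -> -1, (abc) -> 0, (acb) -> 0.
Now take the inner product of this character with each irreducible chi from the table, <chi_4*chi_3, chi> = (1/12) sum_C |C| (chi_4*chi_3)(C) conj(chi(C)):
  <chi_4*chi_3, chi_1> = (1/12)[1*(3)*conj(1) + 3*(-1)*conj(1) + 4*(0)*conj(1) + 4*(0)*conj(1)]
      = (1/12)[(3) + (-3) + (0) + (0)] = 0/12 = 0
  <chi_4*chi_3, chi_2> = (1/12)[1*(3)*conj(1) + 3*(-1)*conj(1) + 4*(0)*conj(exp(2*I*pi/3)) + 4*(0)*conj(exp(-2*I*pi/3))]
      = (1/12)[(3) + (-3) + (0) + (0)] = 0/12 = 0
  <chi_4*chi_3, chi_3> = (1/12)[1*(3)*conj(1) + 3*(-1)*conj(1) + 4*(0)*conj(exp(-2*I*pi/3)) + 4*(0)*conj(exp(2*I*pi/3))]
      = (1/12)[(3) + (-3) + (0) + (0)] = 0/12 = 0
  <chi_4*chi_3, chi_4> = (1/12)[1*(3)*conj(3) + 3*(-1)*conj(-1) + 4*(0)*conj(0) + 4*(0)*conj(0)]
      = (1/12)[(9) + (3) + (0) + (0)] = 12/12 = 1
(Exp terms are combined using exp(i*s)*conj(exp(i*t)) = exp(i*(s-t)), and sums of them are collapsed using the identity that for every m > 1 the m distinct m-th roots of unity sum to 0, e.g. 1 + exp(2*I*pi/3) + exp(-2*I*pi/3) = 0.)
Hence the multiplicities are chi_4: 1. Dimension check: dim(chi_4)*dim(chi_3) = 3*1 = 3 and sum (mult * dim) = 1*3 = 3.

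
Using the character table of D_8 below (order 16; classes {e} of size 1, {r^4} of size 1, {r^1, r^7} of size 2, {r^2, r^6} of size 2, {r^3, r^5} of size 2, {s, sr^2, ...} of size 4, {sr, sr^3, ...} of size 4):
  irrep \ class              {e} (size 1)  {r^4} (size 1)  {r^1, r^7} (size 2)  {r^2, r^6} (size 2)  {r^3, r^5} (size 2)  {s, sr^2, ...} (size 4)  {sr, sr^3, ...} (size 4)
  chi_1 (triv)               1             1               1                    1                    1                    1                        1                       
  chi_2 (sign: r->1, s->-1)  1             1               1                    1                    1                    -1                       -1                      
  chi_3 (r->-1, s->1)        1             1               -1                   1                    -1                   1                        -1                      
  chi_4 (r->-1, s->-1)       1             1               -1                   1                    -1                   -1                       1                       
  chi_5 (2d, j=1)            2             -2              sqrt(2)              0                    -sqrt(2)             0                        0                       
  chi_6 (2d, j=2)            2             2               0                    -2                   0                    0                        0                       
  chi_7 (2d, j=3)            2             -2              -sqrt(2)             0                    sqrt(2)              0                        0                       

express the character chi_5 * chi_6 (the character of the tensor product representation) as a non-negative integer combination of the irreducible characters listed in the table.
chi_5 tensor chi_6 = chi_5 + chi_7 (all other irreducibles have multiplicity 0).

The character of a tensor product is the pointwise product (chi_5 * chi_6)(C) = chi_5(C) * chi_6(C):
  {e}: (2)*(2), {r^4}: (-2)*(2), {r^1, r^7}: (sqrt(2))*(0), {r^2, r^6}: (0)*(-2), {r^3, r^5}: (-sqrt(2))*(0), {s, sr^2, ...}: (0)*(0), {sr, sr^3, ...}: (0)*(0)
so (chi_5 * chi_6) takes values
  {e} -> 4, {r^4} -> -4, {r^1, r^7} -> 0, {r^2, r^6} -> 0, {r^3, r^5} -> 0, {s, sr^2, ...} -> 0, {sr, sr^3, ...} -> 0.
Now take the inner product of this character with each irreducible chi from the table, <chi_5*chi_6, chi> = (1/16) sum_C |C| (chi_5*chi_6)(C) conj(chi(C)):
  <chi_5*chi_6, chi_1> = (1/16)[1*(4)*conj(1) + 1*(-4)*conj(1) + 2*(0)*conj(1) + 2*(0)*conj(1) + 2*(0)*conj(1) + 4*(0)*conj(1) + 4*(0)*conj(1)]
      = (1/16)[(4) + (-4) + (0) + (0) + (0) + (0) + (0)] = 0/16 = 0
  <chi_5*chi_6, chi_2> = (1/16)[1*(4)*conj(1) + 1*(-4)*conj(1) + 2*(0)*conj(1) + 2*(0)*conj(1) + 2*(0)*conj(1) + 4*(0)*conj(-1) + 4*(0)*conj(-1)]
      = (1/16)[(4) + (-4) + (0) + (0) + (0) + (0) + (0)] = 0/16 = 0
  <chi_5*chi_6, chi_3> = (1/16)[1*(4)*conj(1) + 1*(-4)*conj(1) + 2*(0)*conj(-1) + 2*(0)*conj(1) + 2*(0)*conj(-1) + 4*(0)*conj(1) + 4*(0)*conj(-1)]
      = (1/16)[(4) + (-4) + (0) + (0) + (0) + (0) + (0)] = 0/16 = 0
  <chi_5*chi_6, chi_4> = (1/16)[1*(4)*conj(1) + 1*(-4)*conj(1) + 2*(0)*conj(-1) + 2*(0)*conj(1) + 2*(0)*conj(-1) + 4*(0)*conj(-1) + 4*(0)*conj(1)]
      = (1/16)[(4) + (-4) + (0) + (0) + (0) + (0) + (0)] = 0/16 = 0
  <chi_5*chi_6, chi_5> = (1/16)[1*(4)*conj(2) + 1*(-4)*conj(-2) + 2*(0)*conj(sqrt(2)) + 2*(0)*conj(0) + 2*(0)*conj(-sqrt(2)) + 4*(0)*conj(0) + 4*(0)*conj(0)]
      = (1/16)[(8) + (8) + (0) + (0) + (0) + (0) + (0)] = 16/16 = 1
  <chi_5*chi_6, chi_6> = (1/16)[1*(4)*conj(2) + 1*(-4)*conj(2) + 2*(0)*conj(0) + 2*(0)*conj(-2) + 2*(0)*conj(0) + 4*(0)*conj(0) + 4*(0)*conj(0)]
      = (1/16)[(8) + (-8) + (0) + (0) + (0) + (0) + (0)] = 0/16 = 0
  <chi_5*chi_6, chi_7> = (1/16)[1*(4)*conj(2) + 1*(-4)*conj(-2) + 2*(0)*conj(-sqrt(2)) + 2*(0)*conj(0) + 2*(0)*conj(sqrt(2)) + 4*(0)*conj(0) + 4*(0)*conj(0)]
      = (1/16)[(8) + (8) + (0) + (0) + (0) + (0) + (0)] = 16/16 = 1
Hence the multiplicities are chi_5: 1, chi_7: 1. Dimension check: dim(chi_5)*dim(chi_6) = 2*2 = 4 and sum (mult * dim) = 1*2 + 1*2 = 4.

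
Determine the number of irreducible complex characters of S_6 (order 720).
11

Solution. The number of irreducible complex representations of a finite group equals its number of conjugacy classes. Conjugacy classes in S_6 correspond to cycle types, i.e. partitions of 6; there are p(6) = 11 of them, so S_6 (order 720) has exactly 11 irreducible complex representations.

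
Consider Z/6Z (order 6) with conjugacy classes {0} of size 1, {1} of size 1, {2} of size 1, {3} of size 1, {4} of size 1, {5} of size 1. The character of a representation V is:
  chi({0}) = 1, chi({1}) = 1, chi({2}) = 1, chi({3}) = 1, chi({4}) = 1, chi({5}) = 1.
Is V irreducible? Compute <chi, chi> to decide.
Irreducible: <chi, chi> = 1.

Working: <chi, chi> = (1/|G|) sum_C |C| * |chi(C)|^2 = (1/6)[1*|1|^2 + 1*|1|^2 + 1*|1|^2 + 1*|1|^2 + 1*|1|^2 + 1*|1|^2]
  = (1/6)[(1) + (1) + (1) + (1) + (1) + (1)] = 6/6 = 1.
(Exp terms are combined using exp(i*s)*conj(exp(i*t)) = exp(i*(s-t)), and sums of them are collapsed using the identity that for every m > 1 the m distinct m-th roots of unity sum to 0, e.g. 1 + exp(2*I*pi/3) + exp(-2*I*pi/3) = 0.)
A character is irreducible iff <chi, chi> = 1, so this representation is irreducible.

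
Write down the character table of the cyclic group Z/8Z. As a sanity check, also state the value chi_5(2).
Character table of Z/8Z (irreps indexed chi_0,...,chi_7 with chi_k(m) = zeta_8^(k*m), zeta_8 = exp(2*pi*i/8)):
  irrep \ class  {0} (size 1)  {1} (size 1)    {2} (size 1)  {3} (size 1)    {4} (size 1)  {5} (size 1)    {6} (size 1)  {7} (size 1)  
  chi_0          1             1               1             1               1             1               1             1             
  chi_1          1             exp(I*pi/4)     I             exp(3*I*pi/4)   -1            exp(-3*I*pi/4)  -I            exp(-I*pi/4)  
  chi_2          1             I               -1            -I              1             I               -1            -I            
  chi_3          1             exp(3*I*pi/4)   -I            exp(I*pi/4)     -1            exp(-I*pi/4)    I             exp(-3*I*pi/4)
  chi_4          1             -1              1             -1              1             -1              1             -1            
  chi_5          1             exp(-3*I*pi/4)  I             exp(-I*pi/4)    -1            exp(I*pi/4)     -I            exp(3*I*pi/4) 
  chi_6          1             -I              -1            I               1             -I              -1            I             
  chi_7          1             exp(-I*pi/4)    -I            exp(-3*I*pi/4)  -1            exp(3*I*pi/4)   I             exp(I*pi/4)   

Spot check: chi_5(2) = zeta_8^(5*2) = zeta_8^10 = I.

Justification: Z/8Z is abelian, so all 8 irreducible complex representations are 1-dimensional. They are given by chi_k(m) = zeta_8^(k*m) for k = 0,...,7. Row orthogonality: sum_m chi_k(m) conj(chi_l(m)) = 8 * [k = l].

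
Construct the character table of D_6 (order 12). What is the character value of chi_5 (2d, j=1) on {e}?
Conjugacy classes: {e} of size 1, {r^3} of size 1, {r^1, r^5} of size 2, {r^2, r^4} of size 2, {s, sr^2, ...} of size 3, {sr, sr^3, ...} of size 3.
Character table:
  irrep \ class              {e} (size 1)  {r^3} (size 1)  {r^1, r^5} (size 2)  {r^2, r^4} (size 2)  {s, sr^2, ...} (size 3)  {sr, sr^3, ...} (size 3)
  chi_1 (triv)               1             1               1                    1                    1                        1                       
  chi_2 (sign: r->1, s->-1)  1             1               1                    1                    -1                       -1                      
  chi_3 (r->-1, s->1)        1             -1              -1                   1                    1                        -1                      
  chi_4 (r->-1, s->-1)       1             -1              -1                   1                    -1                       1                       
  chi_5 (2d, j=1)            2             -2              1                    -1                   0                        0                       
  chi_6 (2d, j=2)            2             2               -1                   -1                   0                        0                       

Spot check: chi_5 (2d, j=1) on {e} = 2.

Details: D_6 has order 2*6 = 12 with 6 conjugacy classes, hence 6 irreducibles. Sum of squared dims 1 + 1 + 1 + 1 + 4 + 4 = 12 = |G|. Linear characters come from the abelianisation; the 2-dimensional irreps have character r^k -> 2*cos(2*pi*j*k/6), reflections -> 0.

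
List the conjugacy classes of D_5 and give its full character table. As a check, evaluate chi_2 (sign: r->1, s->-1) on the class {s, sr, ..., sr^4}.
Conjugacy classes: {e} of size 1, {r^1, r^4} of size 2, {r^2, r^3} of size 2, {s, sr, ..., sr^4} of size 5.
Character table:
  irrep \ class              {e} (size 1)  {r^1, r^4} (size 2)  {r^2, r^3} (size 2)  {s, sr, ..., sr^4} (size 5)
  chi_1 (triv)               1             1                    1                    1                          
  chi_2 (sign: r->1, s->-1)  1             1                    1                    -1                         
  chi_3 (2d, j=1)            2             -1/2 + sqrt(5)/2     -sqrt(5)/2 - 1/2     0                          
  chi_4 (2d, j=2)            2             -sqrt(5)/2 - 1/2     -1/2 + sqrt(5)/2     0                          

Spot check: chi_2 (sign: r->1, s->-1) on {s, sr, ..., sr^4} = -1.

Details: D_5 has order 2*5 = 10 with 4 conjugacy classes, hence 4 irreducibles. Sum of squared dims 1 + 1 + 4 + 4 = 10 = |G|. Linear characters come from the abelianisation; the 2-dimensional irreps have character r^k -> 2*cos(2*pi*j*k/5), reflections -> 0.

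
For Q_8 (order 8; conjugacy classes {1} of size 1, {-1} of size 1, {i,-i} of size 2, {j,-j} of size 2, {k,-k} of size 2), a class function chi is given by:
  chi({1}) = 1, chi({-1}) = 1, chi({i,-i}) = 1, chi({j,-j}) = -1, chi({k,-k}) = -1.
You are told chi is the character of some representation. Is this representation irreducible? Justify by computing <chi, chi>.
Irreducible: <chi, chi> = 1.

Proof sketch: <chi, chi> = (1/|G|) sum_C |C| * |chi(C)|^2 = (1/8)[1*|1|^2 + 1*|1|^2 + 2*|1|^2 + 2*|-1|^2 + 2*|-1|^2]
  = (1/8)[(1) + (1) + (2) + (2) + (2)] = 8/8 = 1.
A character is irreducible iff <chi, chi> = 1, so this representation is irreducible.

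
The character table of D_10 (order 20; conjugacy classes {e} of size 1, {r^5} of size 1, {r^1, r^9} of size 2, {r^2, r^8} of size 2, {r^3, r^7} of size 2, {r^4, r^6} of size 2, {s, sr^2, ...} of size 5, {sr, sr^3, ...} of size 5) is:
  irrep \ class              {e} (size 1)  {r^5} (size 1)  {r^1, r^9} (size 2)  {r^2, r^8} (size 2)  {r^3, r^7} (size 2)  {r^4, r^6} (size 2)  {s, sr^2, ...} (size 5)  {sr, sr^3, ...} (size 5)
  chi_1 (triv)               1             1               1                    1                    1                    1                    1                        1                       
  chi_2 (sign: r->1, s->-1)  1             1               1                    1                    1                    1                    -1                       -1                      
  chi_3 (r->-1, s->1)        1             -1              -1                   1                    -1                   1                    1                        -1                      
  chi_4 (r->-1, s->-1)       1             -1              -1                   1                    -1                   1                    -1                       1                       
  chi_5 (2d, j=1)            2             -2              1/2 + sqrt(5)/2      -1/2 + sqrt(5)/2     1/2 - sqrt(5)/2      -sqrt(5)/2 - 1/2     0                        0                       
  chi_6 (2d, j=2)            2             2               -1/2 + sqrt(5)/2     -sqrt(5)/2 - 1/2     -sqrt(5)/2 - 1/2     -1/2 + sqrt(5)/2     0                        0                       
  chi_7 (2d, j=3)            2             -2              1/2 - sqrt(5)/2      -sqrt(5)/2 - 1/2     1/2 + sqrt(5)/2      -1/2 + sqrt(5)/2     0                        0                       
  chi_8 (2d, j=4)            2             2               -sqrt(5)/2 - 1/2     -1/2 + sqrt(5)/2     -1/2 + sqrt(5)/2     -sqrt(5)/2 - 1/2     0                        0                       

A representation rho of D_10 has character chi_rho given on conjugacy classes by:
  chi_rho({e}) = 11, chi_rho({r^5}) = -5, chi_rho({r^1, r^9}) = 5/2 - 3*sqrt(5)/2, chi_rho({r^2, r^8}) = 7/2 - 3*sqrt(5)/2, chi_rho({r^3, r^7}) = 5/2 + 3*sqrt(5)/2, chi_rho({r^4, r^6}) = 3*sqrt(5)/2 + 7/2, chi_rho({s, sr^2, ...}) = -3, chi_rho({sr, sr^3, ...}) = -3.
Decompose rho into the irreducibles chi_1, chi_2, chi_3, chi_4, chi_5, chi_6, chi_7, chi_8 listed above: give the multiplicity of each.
Multiplicities: chi_1: 0, chi_2: 3, chi_3: 1, chi_4: 1, chi_5: 0, chi_6: 0, chi_7: 3, chi_8: 0.

Working: Use <chi_rho, chi> = (1/|G|) sum_C |C| * chi_rho(C) * conj(chi(C)) with |G| = 20 for each irreducible chi in the table:
  <chi_rho, chi_1> = (1/20)[1*(11)*conj(1) + 1*(-5)*conj(1) + 2*(5/2 - 3*sqrt(5)/2)*conj(1) + 2*(7/2 - 3*sqrt(5)/2)*conj(1) + 2*(5/2 + 3*sqrt(5)/2)*conj(1) + 2*(3*sqrt(5)/2 + 7/2)*conj(1) + 5*(-3)*conj(1) + 5*(-3)*conj(1)]
      = (1/20)[(11) + (-5) + (5 - 3*sqrt(5)) + (7 - 3*sqrt(5)) + (5 + 3*sqrt(5)) + (3*sqrt(5) + 7) + (-15) + (-15)] = 0/20 = 0
  <chi_rho, chi_2> = (1/20)[1*(11)*conj(1) + 1*(-5)*conj(1) + 2*(5/2 - 3*sqrt(5)/2)*conj(1) + 2*(7/2 - 3*sqrt(5)/2)*conj(1) + 2*(5/2 + 3*sqrt(5)/2)*conj(1) + 2*(3*sqrt(5)/2 + 7/2)*conj(1) + 5*(-3)*conj(-1) + 5*(-3)*conj(-1)]
      = (1/20)[(11) + (-5) + (5 - 3*sqrt(5)) + (7 - 3*sqrt(5)) + (5 + 3*sqrt(5)) + (3*sqrt(5) + 7) + (15) + (15)] = 60/20 = 3
  <chi_rho, chi_3> = (1/20)[1*(11)*conj(1) + 1*(-5)*conj(-1) + 2*(5/2 - 3*sqrt(5)/2)*conj(-1) + 2*(7/2 - 3*sqrt(5)/2)*conj(1) + 2*(5/2 + 3*sqrt(5)/2)*conj(-1) + 2*(3*sqrt(5)/2 + 7/2)*conj(1) + 5*(-3)*conj(1) + 5*(-3)*conj(-1)]
      = (1/20)[(11) + (5) + (-5 + 3*sqrt(5)) + (7 - 3*sqrt(5)) + (-3*sqrt(5) - 5) + (3*sqrt(5) + 7) + (-15) + (15)] = 20/20 = 1
  <chi_rho, chi_4> = (1/20)[1*(11)*conj(1) + 1*(-5)*conj(-1) + 2*(5/2 - 3*sqrt(5)/2)*conj(-1) + 2*(7/2 - 3*sqrt(5)/2)*conj(1) + 2*(5/2 + 3*sqrt(5)/2)*conj(-1) + 2*(3*sqrt(5)/2 + 7/2)*conj(1) + 5*(-3)*conj(-1) + 5*(-3)*conj(1)]
      = (1/20)[(11) + (5) + (-5 + 3*sqrt(5)) + (7 - 3*sqrt(5)) + (-3*sqrt(5) - 5) + (3*sqrt(5) + 7) + (15) + (-15)] = 20/20 = 1
  <chi_rho, chi_5> = (1/20)[1*(11)*conj(2) + 1*(-5)*conj(-2) + 2*(5/2 - 3*sqrt(5)/2)*conj(1/2 + sqrt(5)/2) + 2*(7/2 - 3*sqrt(5)/2)*conj(-1/2 + sqrt(5)/2) + 2*(5/2 + 3*sqrt(5)/2)*conj(1/2 - sqrt(5)/2) + 2*(3*sqrt(5)/2 + 7/2)*conj(-sqrt(5)/2 - 1/2) + 5*(-3)*conj(0) + 5*(-3)*conj(0)]
      = (1/20)[(22) + (10) + (-5 + sqrt(5)) + (-11 + 5*sqrt(5)) + (-5 - sqrt(5)) + (-5*sqrt(5) - 11) + (0) + (0)] = 0/20 = 0
  <chi_rho, chi_6> = (1/20)[1*(11)*conj(2) + 1*(-5)*conj(2) + 2*(5/2 - 3*sqrt(5)/2)*conj(-1/2 + sqrt(5)/2) + 2*(7/2 - 3*sqrt(5)/2)*conj(-sqrt(5)/2 - 1/2) + 2*(5/2 + 3*sqrt(5)/2)*conj(-sqrt(5)/2 - 1/2) + 2*(3*sqrt(5)/2 + 7/2)*conj(-1/2 + sqrt(5)/2) + 5*(-3)*conj(0) + 5*(-3)*conj(0)]
      = (1/20)[(22) + (-10) + (-10 + 4*sqrt(5)) + (4 - 2*sqrt(5)) + (-10 - 4*sqrt(5)) + (4 + 2*sqrt(5)) + (0) + (0)] = 0/20 = 0
  <chi_rho, chi_7> = (1/20)[1*(11)*conj(2) + 1*(-5)*conj(-2) + 2*(5/2 - 3*sqrt(5)/2)*conj(1/2 - sqrt(5)/2) + 2*(7/2 - 3*sqrt(5)/2)*conj(-sqrt(5)/2 - 1/2) + 2*(5/2 + 3*sqrt(5)/2)*conj(1/2 + sqrt(5)/2) + 2*(3*sqrt(5)/2 + 7/2)*conj(-1/2 + sqrt(5)/2) + 5*(-3)*conj(0) + 5*(-3)*conj(0)]
      = (1/20)[(22) + (10) + (10 - 4*sqrt(5)) + (4 - 2*sqrt(5)) + (4*sqrt(5) + 10) + (4 + 2*sqrt(5)) + (0) + (0)] = 60/20 = 3
  <chi_rho, chi_8> = (1/20)[1*(11)*conj(2) + 1*(-5)*conj(2) + 2*(5/2 - 3*sqrt(5)/2)*conj(-sqrt(5)/2 - 1/2) + 2*(7/2 - 3*sqrt(5)/2)*conj(-1/2 + sqrt(5)/2) + 2*(5/2 + 3*sqrt(5)/2)*conj(-1/2 + sqrt(5)/2) + 2*(3*sqrt(5)/2 + 7/2)*conj(-sqrt(5)/2 - 1/2) + 5*(-3)*conj(0) + 5*(-3)*conj(0)]
      = (1/20)[(22) + (-10) + (5 - sqrt(5)) + (-11 + 5*sqrt(5)) + (sqrt(5) + 5) + (-5*sqrt(5) - 11) + (0) + (0)] = 0/20 = 0
Dimension check: dim(rho) = sum (mult * dim) = 0*1 + 3*1 + 1*1 + 1*1 + 0*2 + 0*2 + 3*2 + 0*2 = 11 = chi_rho(e) = 11.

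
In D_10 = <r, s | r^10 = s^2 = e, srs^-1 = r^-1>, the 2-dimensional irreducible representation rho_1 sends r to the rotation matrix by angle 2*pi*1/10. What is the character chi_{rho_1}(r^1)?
chi_{rho_1}(r^1) = 2*cos(2*pi*1*1/10) = 1/2 + sqrt(5)/2

rho_1(r^1) is rotation by angle 2*pi*1*1/10, whose trace is 2*cos(2*pi*1*1/10) = 1/2 + sqrt(5)/2.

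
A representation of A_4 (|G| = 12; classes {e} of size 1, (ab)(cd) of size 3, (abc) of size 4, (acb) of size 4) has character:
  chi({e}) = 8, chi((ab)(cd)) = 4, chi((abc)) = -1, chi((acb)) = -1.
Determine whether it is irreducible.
Not irreducible (reducible): <chi, chi> = 10 > 1.

Explanation: <chi, chi> = (1/|G|) sum_C |C| * |chi(C)|^2 = (1/12)[1*|8|^2 + 3*|4|^2 + 4*|-1|^2 + 4*|-1|^2]
  = (1/12)[(64) + (48) + (4) + (4)] = 120/12 = 10.
(Exp terms are combined using exp(i*s)*conj(exp(i*t)) = exp(i*(s-t)), and sums of them are collapsed using the identity that for every m > 1 the m distinct m-th roots of unity sum to 0, e.g. 1 + exp(2*I*pi/3) + exp(-2*I*pi/3) = 0.)
A character is irreducible iff <chi, chi> = 1, so this representation is reducible.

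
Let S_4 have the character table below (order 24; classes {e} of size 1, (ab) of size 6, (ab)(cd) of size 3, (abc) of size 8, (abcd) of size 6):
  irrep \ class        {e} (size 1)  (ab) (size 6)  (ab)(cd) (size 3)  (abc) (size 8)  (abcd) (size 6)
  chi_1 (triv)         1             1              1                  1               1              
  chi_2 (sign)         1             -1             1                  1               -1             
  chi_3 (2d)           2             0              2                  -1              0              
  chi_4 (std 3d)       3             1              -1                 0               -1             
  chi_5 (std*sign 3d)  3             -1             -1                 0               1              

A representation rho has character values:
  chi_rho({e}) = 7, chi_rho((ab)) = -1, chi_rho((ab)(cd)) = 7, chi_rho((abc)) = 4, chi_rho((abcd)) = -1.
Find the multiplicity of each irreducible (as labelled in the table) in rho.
Multiplicities: chi_1: 2, chi_2: 3, chi_3: 1, chi_4: 0, chi_5: 0.

Argument: Use <chi_rho, chi> = (1/|G|) sum_C |C| * chi_rho(C) * conj(chi(C)) with |G| = 24 for each irreducible chi in the table:
  <chi_rho, chi_1> = (1/24)[1*(7)*conj(1) + 6*(-1)*conj(1) + 3*(7)*conj(1) + 8*(4)*conj(1) + 6*(-1)*conj(1)]
      = (1/24)[(7) + (-6) + (21) + (32) + (-6)] = 48/24 = 2
  <chi_rho, chi_2> = (1/24)[1*(7)*conj(1) + 6*(-1)*conj(-1) + 3*(7)*conj(1) + 8*(4)*conj(1) + 6*(-1)*conj(-1)]
      = (1/24)[(7) + (6) + (21) + (32) + (6)] = 72/24 = 3
  <chi_rho, chi_3> = (1/24)[1*(7)*conj(2) + 6*(-1)*conj(0) + 3*(7)*conj(2) + 8*(4)*conj(-1) + 6*(-1)*conj(0)]
      = (1/24)[(14) + (0) + (42) + (-32) + (0)] = 24/24 = 1
  <chi_rho, chi_4> = (1/24)[1*(7)*conj(3) + 6*(-1)*conj(1) + 3*(7)*conj(-1) + 8*(4)*conj(0) + 6*(-1)*conj(-1)]
      = (1/24)[(21) + (-6) + (-21) + (0) + (6)] = 0/24 = 0
  <chi_rho, chi_5> = (1/24)[1*(7)*conj(3) + 6*(-1)*conj(-1) + 3*(7)*conj(-1) + 8*(4)*conj(0) + 6*(-1)*conj(1)]
      = (1/24)[(21) + (6) + (-21) + (0) + (-6)] = 0/24 = 0
Dimension check: dim(rho) = sum (mult * dim) = 2*1 + 3*1 + 1*2 + 0*3 + 0*3 = 7 = chi_rho(e) = 7.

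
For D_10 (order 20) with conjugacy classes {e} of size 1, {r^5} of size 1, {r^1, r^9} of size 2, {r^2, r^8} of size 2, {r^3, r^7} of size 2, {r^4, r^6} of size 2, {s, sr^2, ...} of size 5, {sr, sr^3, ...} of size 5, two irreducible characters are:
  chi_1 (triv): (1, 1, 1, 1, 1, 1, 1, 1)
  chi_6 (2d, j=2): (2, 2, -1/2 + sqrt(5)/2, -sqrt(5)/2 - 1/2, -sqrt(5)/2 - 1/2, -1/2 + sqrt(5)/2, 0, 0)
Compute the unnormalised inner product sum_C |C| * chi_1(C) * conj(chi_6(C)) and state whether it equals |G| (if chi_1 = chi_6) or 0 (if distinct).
Sum = 0; so <chi_1, chi_6> = 0 (distinct irreducibles are orthogonal).

Reasoning: Compute term by term over conjugacy classes (|C| * chi_1(C) * conj(chi_6(C))):
  1*(1)*conj(2) + 1*(1)*conj(2) + 2*(1)*conj(-1/2 + sqrt(5)/2) + 2*(1)*conj(-sqrt(5)/2 - 1/2) + 2*(1)*conj(-sqrt(5)/2 - 1/2) + 2*(1)*conj(-1/2 + sqrt(5)/2) + 5*(1)*conj(0) + 5*(1)*conj(0)
  = (2) + (2) + (-1 + sqrt(5)) + (-sqrt(5) - 1) + (-sqrt(5) - 1) + (-1 + sqrt(5)) + (0) + (0)
  = 0.
Dividing by |G| = 20 gives 0/20 = 0, matching the row-orthogonality relation <chi_1, chi_6> = [chi_1 = chi_6].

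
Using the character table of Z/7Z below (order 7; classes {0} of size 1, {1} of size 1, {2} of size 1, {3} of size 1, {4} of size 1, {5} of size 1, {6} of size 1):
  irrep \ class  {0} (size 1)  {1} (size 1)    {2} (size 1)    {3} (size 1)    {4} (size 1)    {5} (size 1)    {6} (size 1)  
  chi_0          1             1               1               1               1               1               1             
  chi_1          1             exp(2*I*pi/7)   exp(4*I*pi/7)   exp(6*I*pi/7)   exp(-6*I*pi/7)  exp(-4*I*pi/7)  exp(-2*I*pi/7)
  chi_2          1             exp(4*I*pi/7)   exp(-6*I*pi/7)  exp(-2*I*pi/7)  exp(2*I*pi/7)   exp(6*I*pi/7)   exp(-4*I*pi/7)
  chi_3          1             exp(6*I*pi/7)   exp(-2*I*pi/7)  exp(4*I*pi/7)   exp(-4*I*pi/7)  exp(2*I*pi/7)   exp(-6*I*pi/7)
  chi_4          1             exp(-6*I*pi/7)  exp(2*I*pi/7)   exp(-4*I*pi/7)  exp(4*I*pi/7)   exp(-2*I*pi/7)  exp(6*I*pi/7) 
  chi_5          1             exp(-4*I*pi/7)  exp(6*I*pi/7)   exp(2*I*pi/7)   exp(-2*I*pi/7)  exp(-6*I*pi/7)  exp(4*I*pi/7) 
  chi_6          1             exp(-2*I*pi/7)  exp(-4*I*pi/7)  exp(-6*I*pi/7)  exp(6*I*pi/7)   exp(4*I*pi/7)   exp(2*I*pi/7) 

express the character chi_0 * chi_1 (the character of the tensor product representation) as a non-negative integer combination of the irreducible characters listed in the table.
chi_0 tensor chi_1 = chi_1 (all other irreducibles have multiplicity 0).

Why: The character of a tensor product is the pointwise product (chi_0 * chi_1)(C) = chi_0(C) * chi_1(C):
  {0}: (1)*(1), {1}: (1)*(exp(2*I*pi/7)), {2}: (1)*(exp(4*I*pi/7)), {3}: (1)*(exp(6*I*pi/7)), {4}: (1)*(exp(-6*I*pi/7)), {5}: (1)*(exp(-4*I*pi/7)), {6}: (1)*(exp(-2*I*pi/7))
so (chi_0 * chi_1) takes values
  {0} -> 1, {1} -> exp(2*I*pi/7), {2} -> exp(4*I*pi/7), {3} -> exp(6*I*pi/7), {4} -> exp(-6*I*pi/7), {5} -> exp(-4*I*pi/7), {6} -> exp(-2*I*pi/7).
Now take the inner product of this character with each irreducible chi from the table, <chi_0*chi_1, chi> = (1/7) sum_C |C| (chi_0*chi_1)(C) conj(chi(C)):
  <chi_0*chi_1, chi_0> = (1/7)[1*(1)*conj(1) + 1*(exp(2*I*pi/7))*conj(1) + 1*(exp(4*I*pi/7))*conj(1) + 1*(exp(6*I*pi/7))*conj(1) + 1*(exp(-6*I*pi/7))*conj(1) + 1*(exp(-4*I*pi/7))*conj(1) + 1*(exp(-2*I*pi/7))*conj(1)]
      = (1/7)[(1) + (exp(2*I*pi/7)) + (exp(4*I*pi/7)) + (exp(6*I*pi/7)) + (exp(-6*I*pi/7)) + (exp(-4*I*pi/7)) + (exp(-2*I*pi/7))] = 0/7 = 0
  <chi_0*chi_1, chi_1> = (1/7)[1*(1)*conj(1) + 1*(exp(2*I*pi/7))*conj(exp(2*I*pi/7)) + 1*(exp(4*I*pi/7))*conj(exp(4*I*pi/7)) + 1*(exp(6*I*pi/7))*conj(exp(6*I*pi/7)) + 1*(exp(-6*I*pi/7))*conj(exp(-6*I*pi/7)) + 1*(exp(-4*I*pi/7))*conj(exp(-4*I*pi/7)) + 1*(exp(-2*I*pi/7))*conj(exp(-2*I*pi/7))]
      = (1/7)[(1) + (1) + (1) + (1) + (1) + (1) + (1)] = 7/7 = 1
  <chi_0*chi_1, chi_2> = (1/7)[1*(1)*conj(1) + 1*(exp(2*I*pi/7))*conj(exp(4*I*pi/7)) + 1*(exp(4*I*pi/7))*conj(exp(-6*I*pi/7)) + 1*(exp(6*I*pi/7))*conj(exp(-2*I*pi/7)) + 1*(exp(-6*I*pi/7))*conj(exp(2*I*pi/7)) + 1*(exp(-4*I*pi/7))*conj(exp(6*I*pi/7)) + 1*(exp(-2*I*pi/7))*conj(exp(-4*I*pi/7))]
      = (1/7)[(1) + (exp(-2*I*pi/7)) + (exp(-4*I*pi/7)) + (exp(-6*I*pi/7)) + (exp(6*I*pi/7)) + (exp(4*I*pi/7)) + (exp(2*I*pi/7))] = 0/7 = 0
  <chi_0*chi_1, chi_3> = (1/7)[1*(1)*conj(1) + 1*(exp(2*I*pi/7))*conj(exp(6*I*pi/7)) + 1*(exp(4*I*pi/7))*conj(exp(-2*I*pi/7)) + 1*(exp(6*I*pi/7))*conj(exp(4*I*pi/7)) + 1*(exp(-6*I*pi/7))*conj(exp(-4*I*pi/7)) + 1*(exp(-4*I*pi/7))*conj(exp(2*I*pi/7)) + 1*(exp(-2*I*pi/7))*conj(exp(-6*I*pi/7))]
      = (1/7)[(1) + (exp(-4*I*pi/7)) + (exp(6*I*pi/7)) + (exp(2*I*pi/7)) + (exp(-2*I*pi/7)) + (exp(-6*I*pi/7)) + (exp(4*I*pi/7))] = 0/7 = 0
  <chi_0*chi_1, chi_4> = (1/7)[1*(1)*conj(1) + 1*(exp(2*I*pi/7))*conj(exp(-6*I*pi/7)) + 1*(exp(4*I*pi/7))*conj(exp(2*I*pi/7)) + 1*(exp(6*I*pi/7))*conj(exp(-4*I*pi/7)) + 1*(exp(-6*I*pi/7))*conj(exp(4*I*pi/7)) + 1*(exp(-4*I*pi/7))*conj(exp(-2*I*pi/7)) + 1*(exp(-2*I*pi/7))*conj(exp(6*I*pi/7))]
      = (1/7)[(1) + (exp(-6*I*pi/7)) + (exp(2*I*pi/7)) + (exp(-4*I*pi/7)) + (exp(4*I*pi/7)) + (exp(-2*I*pi/7)) + (exp(6*I*pi/7))] = 0/7 = 0
  <chi_0*chi_1, chi_5> = (1/7)[1*(1)*conj(1) + 1*(exp(2*I*pi/7))*conj(exp(-4*I*pi/7)) + 1*(exp(4*I*pi/7))*conj(exp(6*I*pi/7)) + 1*(exp(6*I*pi/7))*conj(exp(2*I*pi/7)) + 1*(exp(-6*I*pi/7))*conj(exp(-2*I*pi/7)) + 1*(exp(-4*I*pi/7))*conj(exp(-6*I*pi/7)) + 1*(exp(-2*I*pi/7))*conj(exp(4*I*pi/7))]
      = (1/7)[(1) + (exp(6*I*pi/7)) + (exp(-2*I*pi/7)) + (exp(4*I*pi/7)) + (exp(-4*I*pi/7)) + (exp(2*I*pi/7)) + (exp(-6*I*pi/7))] = 0/7 = 0
  <chi_0*chi_1, chi_6> = (1/7)[1*(1)*conj(1) + 1*(exp(2*I*pi/7))*conj(exp(-2*I*pi/7)) + 1*(exp(4*I*pi/7))*conj(exp(-4*I*pi/7)) + 1*(exp(6*I*pi/7))*conj(exp(-6*I*pi/7)) + 1*(exp(-6*I*pi/7))*conj(exp(6*I*pi/7)) + 1*(exp(-4*I*pi/7))*conj(exp(4*I*pi/7)) + 1*(exp(-2*I*pi/7))*conj(exp(2*I*pi/7))]
      = (1/7)[(1) + (exp(4*I*pi/7)) + (exp(-6*I*pi/7)) + (exp(-2*I*pi/7)) + (exp(2*I*pi/7)) + (exp(6*I*pi/7)) + (exp(-4*I*pi/7))] = 0/7 = 0
(Exp terms are combined using exp(i*s)*conj(exp(i*t)) = exp(i*(s-t)), and sums of them are collapsed using the identity that for every m > 1 the m distinct m-th roots of unity sum to 0, e.g. 1 + exp(2*I*pi/3) + exp(-2*I*pi/3) = 0.)
Hence the multiplicities are chi_1: 1. Dimension check: dim(chi_0)*dim(chi_1) = 1*1 = 1 and sum (mult * dim) = 1*1 = 1.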